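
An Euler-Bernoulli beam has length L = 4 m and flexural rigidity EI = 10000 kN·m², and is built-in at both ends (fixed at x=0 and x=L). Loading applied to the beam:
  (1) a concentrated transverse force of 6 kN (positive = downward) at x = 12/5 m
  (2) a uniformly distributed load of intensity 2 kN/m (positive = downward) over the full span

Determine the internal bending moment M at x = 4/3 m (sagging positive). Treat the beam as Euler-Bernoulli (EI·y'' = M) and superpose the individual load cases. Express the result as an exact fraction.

M(4/3) = 1576/1125 kN·m

Load 1 — point force P=6 kN at a=12/5 m (b=L-a=8/5):
  M_1 = Pb²(3a+b)x/L³ - Pab²/L²  [x≤a] = 6·(8/5)²·(3·(12/5)+(8/5))·(4/3)/4³ - 6·(12/5)·(8/5)²/4² = 64/125 kN·m
Load 2 — uniform load w=2 kN/m over full span:
  M_2 = wLx/2 - wL²/12 - wx²/2 = 2·4·(4/3)/2 - 2·4²/12 - 2·(4/3)²/2 = 8/9 kN·m
Superposition: M = Σ M_i = 1576/1125 kN·m ≈ 1.400889 kN·m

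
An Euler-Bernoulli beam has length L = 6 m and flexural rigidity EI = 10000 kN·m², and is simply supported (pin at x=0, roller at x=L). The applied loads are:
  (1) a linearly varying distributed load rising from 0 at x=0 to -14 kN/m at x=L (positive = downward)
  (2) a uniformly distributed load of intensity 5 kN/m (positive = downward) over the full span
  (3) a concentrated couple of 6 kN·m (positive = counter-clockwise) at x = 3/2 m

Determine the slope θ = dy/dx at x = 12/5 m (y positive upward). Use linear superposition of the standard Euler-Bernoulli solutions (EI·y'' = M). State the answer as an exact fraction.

Load 1 — triangular load w₀=-14 kN/m (0→w₀ over full span):
  θ_1 = -w₀(7L⁴-30L²x²+15x⁴)/(360LEI) = -(-14)·(7·6⁴-30·6²·(12/5)²+15·(12/5)⁴)/(360·6·10000) = 6783/3125000 rad
Load 2 — uniform load w=5 kN/m over full span:
  θ_2 = -w(L³-6Lx²+4x³)/(24EI) = -5·(6³-6·6·(12/5)²+4·(12/5)³)/(24·10000) = -333/250000 rad
Load 3 — applied couple M₀=6 kN·m at a=3/2 m (b=L-a=9/2):
  θ_3 = (M₀x²/(2L)-M₀(x-a)+C₁)/EI  [x>a] with C₁=M₀(3b²-L²)/(6L)=33/8 = (6·(12/5)²/(2·6)-6·((12/5)-(3/2))+(33/8))/10000 = 321/2000000 rad
Superposition: θ = Σ θ_i = 49953/50000000 rad ≈ 0.000999 rad

θ(12/5) = 49953/50000000 rad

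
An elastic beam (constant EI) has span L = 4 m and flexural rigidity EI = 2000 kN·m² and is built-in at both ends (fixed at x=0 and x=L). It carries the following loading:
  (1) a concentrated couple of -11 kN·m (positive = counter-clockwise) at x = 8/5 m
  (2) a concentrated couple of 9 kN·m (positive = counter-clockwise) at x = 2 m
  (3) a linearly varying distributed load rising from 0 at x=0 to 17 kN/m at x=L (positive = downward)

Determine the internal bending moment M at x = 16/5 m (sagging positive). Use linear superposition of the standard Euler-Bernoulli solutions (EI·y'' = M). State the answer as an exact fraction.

M(16/5) = -659/1500 kN·m

Load 1 — applied couple M₀=-11 kN·m at a=8/5 m (b=L-a=12/5):
  M_1 = R_Ax - M_A - M₀  [x>a] with R_A=-99/25, M_A=-33/25 = (-99/25)·(16/5) - (-33/25) - (-11) = -44/125 kN·m
Load 2 — applied couple M₀=9 kN·m at a=2 m (b=L-a=2):
  M_2 = R_Ax - M_A - M₀  [x>a] with R_A=27/8, M_A=9/4 = (27/8)·(16/5) - (9/4) - 9 = -9/20 kN·m
Load 3 — triangular load w₀=17 kN/m (0→w₀ over full span):
  M_3 = 3w₀Lx/20 - w₀L²/30 - w₀x³/(6L) = 3·17·4·(16/5)/20 - 17·4²/30 - 17·(16/5)³/(6·4) = 136/375 kN·m
Superposition: M = Σ M_i = -659/1500 kN·m ≈ -0.439333 kN·m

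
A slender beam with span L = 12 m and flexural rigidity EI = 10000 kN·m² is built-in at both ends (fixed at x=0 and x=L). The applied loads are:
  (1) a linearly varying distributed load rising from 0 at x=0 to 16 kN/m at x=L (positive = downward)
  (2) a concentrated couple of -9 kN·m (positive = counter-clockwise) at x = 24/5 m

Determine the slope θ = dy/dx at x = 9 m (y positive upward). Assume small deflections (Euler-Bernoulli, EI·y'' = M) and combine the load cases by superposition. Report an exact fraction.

Load 1 — triangular load w₀=16 kN/m (0→w₀ over full span):
  θ_1 = -w₀(2x(L-x)(L-2x)(x+2L)+x²(L-x)²)/(120LEI) = -16·(2·9·(12-9)·(12-2·9)·(9+2·12)+9²·(12-9)²)/(120·12·10000) = 1107/100000 rad
Load 2 — applied couple M₀=-9 kN·m at a=24/5 m (b=L-a=36/5):
  θ_2 = (R_Ax²/2 - M_Ax - M₀(x-a))/EI  [x>a] with R_A=-27/25, M_A=-27/25 = ((-27/25)·9²/2 - (-27/25)·9 - (-9)·(9-(24/5)))/10000 = 189/500000 rad
Superposition: θ = Σ θ_i = 1431/125000 rad ≈ 0.011448 rad

θ(9) = 1431/125000 rad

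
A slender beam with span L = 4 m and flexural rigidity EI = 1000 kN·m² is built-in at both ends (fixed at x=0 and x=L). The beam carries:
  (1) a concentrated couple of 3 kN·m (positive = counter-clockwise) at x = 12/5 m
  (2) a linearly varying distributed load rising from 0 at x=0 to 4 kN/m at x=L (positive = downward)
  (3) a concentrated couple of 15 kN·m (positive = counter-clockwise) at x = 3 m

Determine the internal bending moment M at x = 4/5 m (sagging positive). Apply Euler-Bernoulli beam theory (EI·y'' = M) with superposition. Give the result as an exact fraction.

Load 1 — applied couple M₀=3 kN·m at a=12/5 m (b=L-a=8/5):
  M_1 = R_Ax - M_A  [x≤a] with R_A=27/25, M_A=24/25 = (27/25)·(4/5) - (24/25) = -12/125 kN·m
Load 2 — triangular load w₀=4 kN/m (0→w₀ over full span):
  M_2 = 3w₀Lx/20 - w₀L²/30 - w₀x³/(6L) = 3·4·4·(4/5)/20 - 4·4²/30 - 4·(4/5)³/(6·4) = -112/375 kN·m
Load 3 — applied couple M₀=15 kN·m at a=3 m (b=L-a=1):
  M_3 = R_Ax - M_A  [x≤a] with R_A=135/32, M_A=75/16 = (135/32)·(4/5) - (75/16) = -21/16 kN·m
Superposition: M = Σ M_i = -10243/6000 kN·m ≈ -1.707167 kN·m

M(4/5) = -10243/6000 kN·m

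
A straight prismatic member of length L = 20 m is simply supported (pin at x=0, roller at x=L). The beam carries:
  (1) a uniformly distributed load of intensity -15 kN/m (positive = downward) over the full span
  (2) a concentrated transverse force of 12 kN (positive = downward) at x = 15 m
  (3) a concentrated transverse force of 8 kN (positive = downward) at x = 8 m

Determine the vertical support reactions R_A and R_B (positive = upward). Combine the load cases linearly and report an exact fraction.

Load 1 — uniform load w=-15 kN/m over full span:
  R_A = wL/2 = (-15)·20/2 = -150 kN
  R_B = wL/2 = (-15)·20/2 = -150 kN
Load 2 — point force P=12 kN at a=15 m (b=L-a=5):
  R_A = Pb/L = 12·5/20 = 3 kN
  R_B = Pa/L = 12·15/20 = 9 kN
Load 3 — point force P=8 kN at a=8 m (b=L-a=12):
  R_A = Pb/L = 8·12/20 = 24/5 kN
  R_B = Pa/L = 8·8/20 = 16/5 kN
Superposition: R_A = -711/5 kN, R_B = -689/5 kN

R_A = -711/5 kN, R_B = -689/5 kN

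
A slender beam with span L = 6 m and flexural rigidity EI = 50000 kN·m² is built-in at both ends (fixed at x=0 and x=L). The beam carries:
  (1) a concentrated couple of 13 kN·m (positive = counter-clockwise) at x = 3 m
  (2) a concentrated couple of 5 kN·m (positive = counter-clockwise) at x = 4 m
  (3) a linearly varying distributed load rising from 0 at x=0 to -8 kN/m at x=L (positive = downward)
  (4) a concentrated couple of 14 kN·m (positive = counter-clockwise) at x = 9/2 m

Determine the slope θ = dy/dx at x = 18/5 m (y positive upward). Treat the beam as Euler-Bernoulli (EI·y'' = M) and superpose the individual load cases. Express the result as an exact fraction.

Load 1 — applied couple M₀=13 kN·m at a=3 m (b=L-a=3):
  θ_1 = (R_Ax²/2 - M_Ax - M₀(x-a))/EI  [x>a] with R_A=13/4, M_A=13/4 = ((13/4)·(18/5)²/2 - (13/4)·(18/5) - 13·((18/5)-3))/50000 = 39/1250000 rad
Load 2 — applied couple M₀=5 kN·m at a=4 m (b=L-a=2):
  θ_2 = (R_Ax²/2 - M_Ax)/EI  [x≤a] with R_A=10/9, M_A=5/3 = ((10/9)·(18/5)²/2 - (5/3)·(18/5))/50000 = 3/125000 rad
Load 3 — triangular load w₀=-8 kN/m (0→w₀ over full span):
  θ_3 = -w₀(2x(L-x)(L-2x)(x+2L)+x²(L-x)²)/(120LEI) = -(-8)·(2·(18/5)·(6-(18/5))·(6-2·(18/5))·((18/5)+2·6)+(18/5)²·(6-(18/5))²)/(120·6·50000) = -108/1953125 rad
Load 4 — applied couple M₀=14 kN·m at a=9/2 m (b=L-a=3/2):
  θ_4 = (R_Ax²/2 - M_Ax)/EI  [x≤a] with R_A=21/8, M_A=35/8 = ((21/8)·(18/5)²/2 - (35/8)·(18/5))/50000 = 63/2500000 rad
Superposition: θ = Σ θ_i = 1569/62500000 rad ≈ 0.000025 rad

θ(18/5) = 1569/62500000 rad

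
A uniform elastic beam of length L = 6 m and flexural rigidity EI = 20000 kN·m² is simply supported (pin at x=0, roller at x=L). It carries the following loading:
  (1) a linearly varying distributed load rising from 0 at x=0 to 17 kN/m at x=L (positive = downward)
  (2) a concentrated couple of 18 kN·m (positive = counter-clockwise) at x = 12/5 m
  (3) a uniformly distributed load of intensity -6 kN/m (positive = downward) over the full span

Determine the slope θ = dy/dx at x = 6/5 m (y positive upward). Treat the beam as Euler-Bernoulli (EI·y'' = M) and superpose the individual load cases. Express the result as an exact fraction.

Load 1 — triangular load w₀=17 kN/m (0→w₀ over full span):
  θ_1 = -w₀(7L⁴-30L²x²+15x⁴)/(360LEI) = -17·(7·6⁴-30·6²·(6/5)²+15·(6/5)⁴)/(360·6·20000) = -4641/1562500 rad
Load 2 — applied couple M₀=18 kN·m at a=12/5 m (b=L-a=18/5):
  θ_2 = (M₀x²/(2L)+C₁)/EI  [x≤a] with C₁=M₀(3b²-L²)/(6L)=36/25 = (18·(6/5)²/(2·6)+(36/25))/20000 = 9/50000 rad
Load 3 — uniform load w=-6 kN/m over full span:
  θ_3 = -w(L³-6Lx²+4x³)/(24EI) = -(-6)·(6³-6·6·(6/5)²+4·(6/5)³)/(24·20000) = 2673/1250000 rad
Superposition: θ = Σ θ_i = -2037/3125000 rad ≈ -0.000652 rad

θ(6/5) = -2037/3125000 rad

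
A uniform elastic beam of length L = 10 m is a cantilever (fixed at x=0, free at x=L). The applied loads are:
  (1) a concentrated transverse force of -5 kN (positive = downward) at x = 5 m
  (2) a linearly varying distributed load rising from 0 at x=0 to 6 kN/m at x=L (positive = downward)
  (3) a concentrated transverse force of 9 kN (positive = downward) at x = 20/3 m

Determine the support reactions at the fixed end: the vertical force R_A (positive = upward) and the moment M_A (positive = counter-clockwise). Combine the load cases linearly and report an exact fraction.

Load 1 — point force P=-5 kN at a=5 m (b=L-a=5):
  R_A = P = (-5) = -5 kN
  M_A = Pa = (-5)·5 = -25 kN·m
Load 2 — triangular load w₀=6 kN/m (0→w₀ over full span):
  R_A = w₀L/2 = 6·10/2 = 30 kN
  M_A = w₀L²/3 = 6·10²/3 = 200 kN·m
Load 3 — point force P=9 kN at a=20/3 m (b=L-a=10/3):
  R_A = P = 9 kN
  M_A = Pa = 9·(20/3) = 60 kN·m
Superposition: R_A = 34 kN, M_A = 235 kN·m

R_A = 34 kN, M_A = 235 kN·m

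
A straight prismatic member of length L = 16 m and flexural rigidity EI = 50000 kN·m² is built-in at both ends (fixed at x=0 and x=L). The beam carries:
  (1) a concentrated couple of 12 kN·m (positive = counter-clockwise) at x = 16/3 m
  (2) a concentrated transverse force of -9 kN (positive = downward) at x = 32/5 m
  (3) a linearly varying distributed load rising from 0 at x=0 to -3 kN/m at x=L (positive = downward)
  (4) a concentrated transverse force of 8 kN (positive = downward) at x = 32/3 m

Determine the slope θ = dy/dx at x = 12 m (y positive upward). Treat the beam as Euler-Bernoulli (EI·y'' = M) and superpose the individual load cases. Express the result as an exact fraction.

θ(12) = -33023/28125000 rad

Load 1 — applied couple M₀=12 kN·m at a=16/3 m (b=L-a=32/3):
  θ_1 = (R_Ax²/2 - M_Ax - M₀(x-a))/EI  [x>a] with R_A=1, M_A=0 = (1·12²/2 - 0·12 - 12·(12-(16/3)))/50000 = -1/6250 rad
Load 2 — point force P=-9 kN at a=32/5 m (b=L-a=48/5):
  θ_2 = Pa²(L-x)(2bL-(3b+a)(L-x))/(2L³EI)  [x>a] = (-9)·(32/5)²·(16-12)·(2·(48/5)·16-(3·(48/5)+(32/5))·(16-12))/(2·16³·50000) = -234/390625 rad
Load 3 — triangular load w₀=-3 kN/m (0→w₀ over full span):
  θ_3 = -w₀(2x(L-x)(L-2x)(x+2L)+x²(L-x)²)/(120LEI) = -(-3)·(2·12·(16-12)·(16-2·12)·(12+2·16)+12²·(16-12)²)/(120·16·50000) = -123/125000 rad
Load 4 — point force P=8 kN at a=32/3 m (b=L-a=16/3):
  θ_4 = Pa²(L-x)(2bL-(3b+a)(L-x))/(2L³EI)  [x>a] = 8·(32/3)²·(16-12)·(2·(16/3)·16-(3·(16/3)+(32/3))·(16-12))/(2·16³·50000) = 16/28125 rad
Superposition: θ = Σ θ_i = -33023/28125000 rad ≈ -0.001174 rad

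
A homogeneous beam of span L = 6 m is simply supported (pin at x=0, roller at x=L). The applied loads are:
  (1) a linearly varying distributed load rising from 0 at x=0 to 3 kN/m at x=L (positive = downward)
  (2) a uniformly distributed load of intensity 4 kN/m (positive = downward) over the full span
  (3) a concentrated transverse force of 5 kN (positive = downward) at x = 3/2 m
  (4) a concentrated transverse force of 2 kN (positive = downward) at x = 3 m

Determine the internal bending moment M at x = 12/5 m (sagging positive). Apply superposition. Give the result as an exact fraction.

Load 1 — triangular load w₀=3 kN/m (0→w₀ over full span):
  M_1 = w₀Lx/6 - w₀x³/(6L) = 3·6·(12/5)/6 - 3·(12/5)³/(6·6) = 756/125 kN·m
Load 2 — uniform load w=4 kN/m over full span:
  M_2 = wx(L-x)/2 = 4·(12/5)·(6-(12/5))/2 = 432/25 kN·m
Load 3 — point force P=5 kN at a=3/2 m (b=L-a=9/2):
  M_3 = Pa(L-x)/L  [x>a] = 5·(3/2)·(6-(12/5))/6 = 9/2 kN·m
Load 4 — point force P=2 kN at a=3 m (b=L-a=3):
  M_4 = Pbx/L  [x≤a] = 2·3·(12/5)/6 = 12/5 kN·m
Superposition: M = Σ M_i = 7557/250 kN·m ≈ 30.228000 kN·m

M(12/5) = 7557/250 kN·m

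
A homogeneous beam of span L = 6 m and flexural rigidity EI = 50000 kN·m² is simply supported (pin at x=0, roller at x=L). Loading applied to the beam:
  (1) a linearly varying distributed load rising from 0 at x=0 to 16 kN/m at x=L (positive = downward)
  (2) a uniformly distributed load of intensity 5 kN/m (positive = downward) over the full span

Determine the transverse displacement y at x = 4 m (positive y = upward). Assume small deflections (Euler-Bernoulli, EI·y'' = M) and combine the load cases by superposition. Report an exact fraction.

Load 1 — triangular load w₀=16 kN/m (0→w₀ over full span):
  y_1 = -w₀x(7L⁴-10L²x²+3x⁴)/(360LEI) = -16·4·(7·6⁴-10·6²·4²+3·4⁴)/(360·6·50000) = -68/28125 m
Load 2 — uniform load w=5 kN/m over full span:
  y_2 = -wx(L³-2Lx²+x³)/(24EI) = -5·4·(6³-2·6·4²+4³)/(24·50000) = -11/7500 m
Superposition: y = Σ y_i = -437/112500 m ≈ -0.003884 m

y(4) = -437/112500 m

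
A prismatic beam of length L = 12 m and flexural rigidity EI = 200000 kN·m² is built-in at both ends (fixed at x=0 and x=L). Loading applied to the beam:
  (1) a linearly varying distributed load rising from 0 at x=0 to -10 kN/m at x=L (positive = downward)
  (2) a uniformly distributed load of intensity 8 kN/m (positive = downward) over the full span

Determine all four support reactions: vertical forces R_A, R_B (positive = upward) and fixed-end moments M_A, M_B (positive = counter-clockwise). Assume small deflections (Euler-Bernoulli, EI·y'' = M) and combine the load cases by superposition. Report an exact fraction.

R_A = 30 kN, M_A = 48 kN·m, R_B = 6 kN, M_B = -24 kN·m

Load 1 — triangular load w₀=-10 kN/m (0→w₀ over full span):
  R_A = 3w₀L/20 = 3·(-10)·12/20 = -18 kN
  M_A = w₀L²/30 = (-10)·12²/30 = -48 kN·m
  R_B = 7w₀L/20 = 7·(-10)·12/20 = -42 kN
  M_B = -w₀L²/20 = -(-10)·12²/20 = 72 kN·m
Load 2 — uniform load w=8 kN/m over full span:
  R_A = wL/2 = 8·12/2 = 48 kN
  M_A = wL²/12 = 8·12²/12 = 96 kN·m
  R_B = wL/2 = 8·12/2 = 48 kN
  M_B = -wL²/12 = -8·12²/12 = -96 kN·m
Superposition: R_A = 30 kN, M_A = 48 kN·m, R_B = 6 kN, M_B = -24 kN·m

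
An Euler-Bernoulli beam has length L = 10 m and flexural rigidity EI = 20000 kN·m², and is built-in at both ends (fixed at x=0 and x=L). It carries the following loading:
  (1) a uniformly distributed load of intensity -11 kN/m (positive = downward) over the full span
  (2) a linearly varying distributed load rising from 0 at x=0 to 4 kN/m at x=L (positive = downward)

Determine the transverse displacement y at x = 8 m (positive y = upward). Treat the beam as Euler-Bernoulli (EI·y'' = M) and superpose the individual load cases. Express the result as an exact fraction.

Load 1 — uniform load w=-11 kN/m over full span:
  y_1 = -wx²(L-x)²/(24EI) = -(-11)·8²·(10-8)²/(24·20000) = 11/1875 m
Load 2 — triangular load w₀=4 kN/m (0→w₀ over full span):
  y_2 = -w₀x²(L-x)²(x+2L)/(120LEI) = -4·8²·(10-8)²·(8+2·10)/(120·10·20000) = -56/46875 m
Superposition: y = Σ y_i = 73/15625 m ≈ 0.004672 m

y(8) = 73/15625 m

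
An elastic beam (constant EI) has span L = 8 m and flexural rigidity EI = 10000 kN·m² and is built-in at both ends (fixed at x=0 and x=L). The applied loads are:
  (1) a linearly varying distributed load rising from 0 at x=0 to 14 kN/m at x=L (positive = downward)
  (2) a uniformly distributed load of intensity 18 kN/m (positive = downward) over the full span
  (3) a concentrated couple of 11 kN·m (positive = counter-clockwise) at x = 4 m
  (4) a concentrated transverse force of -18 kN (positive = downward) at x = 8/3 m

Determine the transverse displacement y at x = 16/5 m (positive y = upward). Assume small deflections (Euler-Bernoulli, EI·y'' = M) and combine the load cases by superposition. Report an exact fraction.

y(16/5) = -204062/9765625 m

Load 1 — triangular load w₀=14 kN/m (0→w₀ over full span):
  y_1 = -w₀x²(L-x)²(x+2L)/(120LEI) = -14·(16/5)²·(8-(16/5))²·((16/5)+2·8)/(120·8·10000) = -64512/9765625 m
Load 2 — uniform load w=18 kN/m over full span:
  y_2 = -wx²(L-x)²/(24EI) = -18·(16/5)²·(8-(16/5))²/(24·10000) = -6912/390625 m
Load 3 — applied couple M₀=11 kN·m at a=4 m (b=L-a=4):
  y_3 = (R_Ax³/6 - M_Ax²/2)/EI  [x≤a] with R_A=33/16, M_A=11/4 = ((33/16)·(16/5)³/6 - (11/4)·(16/5)²/2)/10000 = -22/78125 m
Load 4 — point force P=-18 kN at a=8/3 m (b=L-a=16/3):
  y_4 = -Pa²(L-x)²(3bL-(3b+a)(L-x))/(6L³EI)  [x>a] = -(-18)·(8/3)²·(8-(16/5))²·(3·(16/3)·8-(3·(16/3)+(8/3))·(8-(16/5)))/(6·8³·10000) = 288/78125 m
Superposition: y = Σ y_i = -204062/9765625 m ≈ -0.020896 m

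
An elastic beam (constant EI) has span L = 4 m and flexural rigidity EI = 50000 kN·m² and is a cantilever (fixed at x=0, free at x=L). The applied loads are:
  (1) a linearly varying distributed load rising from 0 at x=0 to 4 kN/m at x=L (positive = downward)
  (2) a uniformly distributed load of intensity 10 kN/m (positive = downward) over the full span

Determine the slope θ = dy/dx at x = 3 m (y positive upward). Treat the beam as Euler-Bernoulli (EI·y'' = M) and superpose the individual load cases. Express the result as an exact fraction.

Load 1 — triangular load w₀=4 kN/m (0→w₀ over full span):
  θ_1 = (w₀Lx²/4-w₀L²x/3-w₀x⁴/(24L))/EI = (4·4·3²/4-4·4²·3/3-4·3⁴/(24·4))/50000 = -251/400000 rad
Load 2 — uniform load w=10 kN/m over full span:
  θ_2 = -wx(x²-3Lx+3L²)/(6EI) = -10·3·(3²-3·4·3+3·4²)/(6·50000) = -21/10000 rad
Superposition: θ = Σ θ_i = -1091/400000 rad ≈ -0.002727 rad

θ(3) = -1091/400000 rad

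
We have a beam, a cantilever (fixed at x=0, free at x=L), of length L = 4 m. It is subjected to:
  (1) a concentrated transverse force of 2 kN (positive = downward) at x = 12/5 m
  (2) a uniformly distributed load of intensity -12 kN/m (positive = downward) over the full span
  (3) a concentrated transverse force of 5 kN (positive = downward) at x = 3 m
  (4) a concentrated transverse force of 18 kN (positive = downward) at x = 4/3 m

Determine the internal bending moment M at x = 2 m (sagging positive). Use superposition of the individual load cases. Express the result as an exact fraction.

M(2) = 91/5 kN·m

Load 1 — point force P=2 kN at a=12/5 m (b=L-a=8/5):
  M_1 = -P(a-x)  [x≤a] = -2·((12/5)-2) = -4/5 kN·m
Load 2 — uniform load w=-12 kN/m over full span:
  M_2 = -w(L-x)²/2 = -(-12)·(4-2)²/2 = 24 kN·m
Load 3 — point force P=5 kN at a=3 m (b=L-a=1):
  M_3 = -P(a-x)  [x≤a] = -5·(3-2) = -5 kN·m
Load 4 — point force P=18 kN at a=4/3 m (b=L-a=8/3):
  M_4 = 0  [x>a] = 0 kN·m
Superposition: M = Σ M_i = 91/5 kN·m ≈ 18.200000 kN·m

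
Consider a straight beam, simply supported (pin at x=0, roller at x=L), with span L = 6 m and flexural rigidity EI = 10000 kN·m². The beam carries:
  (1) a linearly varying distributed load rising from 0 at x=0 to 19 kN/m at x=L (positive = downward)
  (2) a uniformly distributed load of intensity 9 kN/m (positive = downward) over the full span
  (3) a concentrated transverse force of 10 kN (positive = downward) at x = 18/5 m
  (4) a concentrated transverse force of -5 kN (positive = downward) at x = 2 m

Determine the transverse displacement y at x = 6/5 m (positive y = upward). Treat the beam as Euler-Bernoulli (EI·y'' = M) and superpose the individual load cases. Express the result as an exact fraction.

y(6/5) = -1120441/58593750 m

Load 1 — triangular load w₀=19 kN/m (0→w₀ over full span):
  y_1 = -w₀x(7L⁴-10L²x²+3x⁴)/(360LEI) = -19·(6/5)·(7·6⁴-10·6²·(6/5)²+3·(6/5)⁴)/(360·6·10000) = -88236/9765625 m
Load 2 — uniform load w=9 kN/m over full span:
  y_2 = -wx(L³-2Lx²+x³)/(24EI) = -9·(6/5)·(6³-2·6·(6/5)²+(6/5)³)/(24·10000) = -7047/781250 m
Load 3 — point force P=10 kN at a=18/5 m (b=L-a=12/5):
  y_3 = -Pbx(L²-b²-x²)/(6LEI)  [x≤a] = -10·(12/5)·(6/5)·(6²-(12/5)²-(6/5)²)/(6·6·10000) = -36/15625 m
Load 4 — point force P=-5 kN at a=2 m (b=L-a=4):
  y_4 = -Pbx(L²-b²-x²)/(6LEI)  [x≤a] = -(-5)·4·(6/5)·(6²-4²-(6/5)²)/(6·6·10000) = 58/46875 m
Superposition: y = Σ y_i = -1120441/58593750 m ≈ -0.019122 m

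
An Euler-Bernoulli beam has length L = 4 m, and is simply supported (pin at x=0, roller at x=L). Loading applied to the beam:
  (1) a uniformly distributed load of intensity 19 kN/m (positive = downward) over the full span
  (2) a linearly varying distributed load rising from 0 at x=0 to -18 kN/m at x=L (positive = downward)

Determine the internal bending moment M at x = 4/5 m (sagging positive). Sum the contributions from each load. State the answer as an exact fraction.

Load 1 — uniform load w=19 kN/m over full span:
  M_1 = wx(L-x)/2 = 19·(4/5)·(4-(4/5))/2 = 608/25 kN·m
Load 2 — triangular load w₀=-18 kN/m (0→w₀ over full span):
  M_2 = w₀Lx/6 - w₀x³/(6L) = (-18)·4·(4/5)/6 - (-18)·(4/5)³/(6·4) = -1152/125 kN·m
Superposition: M = Σ M_i = 1888/125 kN·m ≈ 15.104000 kN·m

M(4/5) = 1888/125 kN·m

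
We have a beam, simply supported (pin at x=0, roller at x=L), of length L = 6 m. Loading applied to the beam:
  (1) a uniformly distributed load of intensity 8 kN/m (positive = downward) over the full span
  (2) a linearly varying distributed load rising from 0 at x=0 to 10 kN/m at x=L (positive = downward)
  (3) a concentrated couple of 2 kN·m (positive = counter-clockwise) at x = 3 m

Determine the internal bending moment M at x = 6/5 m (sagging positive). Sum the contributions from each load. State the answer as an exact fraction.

Load 1 — uniform load w=8 kN/m over full span:
  M_1 = wx(L-x)/2 = 8·(6/5)·(6-(6/5))/2 = 576/25 kN·m
Load 2 — triangular load w₀=10 kN/m (0→w₀ over full span):
  M_2 = w₀Lx/6 - w₀x³/(6L) = 10·6·(6/5)/6 - 10·(6/5)³/(6·6) = 288/25 kN·m
Load 3 — applied couple M₀=2 kN·m at a=3 m (b=L-a=3):
  M_3 = M₀x/L  [x≤a] = 2·(6/5)/6 = 2/5 kN·m
Superposition: M = Σ M_i = 874/25 kN·m ≈ 34.960000 kN·m

M(6/5) = 874/25 kN·m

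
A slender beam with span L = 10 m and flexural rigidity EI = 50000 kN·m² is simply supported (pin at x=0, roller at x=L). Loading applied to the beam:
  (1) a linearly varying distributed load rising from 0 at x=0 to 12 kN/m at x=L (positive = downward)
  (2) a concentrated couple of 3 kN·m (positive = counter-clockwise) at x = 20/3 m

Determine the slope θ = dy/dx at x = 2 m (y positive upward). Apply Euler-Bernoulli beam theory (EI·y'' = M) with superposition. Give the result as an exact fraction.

Load 1 — triangular load w₀=12 kN/m (0→w₀ over full span):
  θ_1 = -w₀(7L⁴-30L²x²+15x⁴)/(360LEI) = -12·(7·10⁴-30·10²·2²+15·2⁴)/(360·10·50000) = -182/46875 rad
Load 2 — applied couple M₀=3 kN·m at a=20/3 m (b=L-a=10/3):
  θ_2 = (M₀x²/(2L)+C₁)/EI  [x≤a] with C₁=M₀(3b²-L²)/(6L)=-10/3 = (3·2²/(2·10)+(-10/3))/50000 = -41/750000 rad
Superposition: θ = Σ θ_i = -2953/750000 rad ≈ -0.003937 rad

θ(2) = -2953/750000 rad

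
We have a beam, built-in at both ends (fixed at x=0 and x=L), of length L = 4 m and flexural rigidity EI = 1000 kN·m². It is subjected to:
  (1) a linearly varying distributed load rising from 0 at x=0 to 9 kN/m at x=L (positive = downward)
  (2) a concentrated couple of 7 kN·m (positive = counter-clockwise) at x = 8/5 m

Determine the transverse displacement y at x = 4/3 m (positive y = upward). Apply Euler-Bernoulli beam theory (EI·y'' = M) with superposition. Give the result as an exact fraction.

y(4/3) = -497/253125 m

Load 1 — triangular load w₀=9 kN/m (0→w₀ over full span):
  y_1 = -w₀x²(L-x)²(x+2L)/(120LEI) = -9·(4/3)²·(4-(4/3))²·((4/3)+2·4)/(120·4·1000) = -112/50625 m
Load 2 — applied couple M₀=7 kN·m at a=8/5 m (b=L-a=12/5):
  y_2 = (R_Ax³/6 - M_Ax²/2)/EI  [x≤a] with R_A=63/25, M_A=21/25 = ((63/25)·(4/3)³/6 - (21/25)·(4/3)²/2)/1000 = 7/28125 m
Superposition: y = Σ y_i = -497/253125 m ≈ -0.001963 m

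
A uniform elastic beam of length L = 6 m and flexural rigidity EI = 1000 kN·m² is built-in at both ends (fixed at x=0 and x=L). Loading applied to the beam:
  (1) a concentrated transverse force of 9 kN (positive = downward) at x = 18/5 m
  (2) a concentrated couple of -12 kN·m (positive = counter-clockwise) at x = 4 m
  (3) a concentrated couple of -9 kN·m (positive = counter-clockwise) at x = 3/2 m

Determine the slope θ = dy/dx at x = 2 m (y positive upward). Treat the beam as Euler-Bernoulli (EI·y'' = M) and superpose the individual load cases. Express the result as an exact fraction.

Load 1 — point force P=9 kN at a=18/5 m (b=L-a=12/5):
  θ_1 = -Pb²x(2aL-(3a+b)x)/(2L³EI)  [x≤a] = -9·(12/5)²·2·(2·(18/5)·6-(3·(18/5)+(12/5))·2)/(2·6³·1000) = -63/15625 rad
Load 2 — applied couple M₀=-12 kN·m at a=4 m (b=L-a=2):
  θ_2 = (R_Ax²/2 - M_Ax)/EI  [x≤a] with R_A=-8/3, M_A=-4 = ((-8/3)·2²/2 - (-4)·2)/1000 = 1/375 rad
Load 3 — applied couple M₀=-9 kN·m at a=3/2 m (b=L-a=9/2):
  θ_3 = (R_Ax²/2 - M_Ax - M₀(x-a))/EI  [x>a] with R_A=-27/16, M_A=27/16 = ((-27/16)·2²/2 - (27/16)·2 - (-9)·(2-(3/2)))/1000 = -9/4000 rad
Superposition: θ = Σ θ_i = -5423/1500000 rad ≈ -0.003615 rad

θ(2) = -5423/1500000 rad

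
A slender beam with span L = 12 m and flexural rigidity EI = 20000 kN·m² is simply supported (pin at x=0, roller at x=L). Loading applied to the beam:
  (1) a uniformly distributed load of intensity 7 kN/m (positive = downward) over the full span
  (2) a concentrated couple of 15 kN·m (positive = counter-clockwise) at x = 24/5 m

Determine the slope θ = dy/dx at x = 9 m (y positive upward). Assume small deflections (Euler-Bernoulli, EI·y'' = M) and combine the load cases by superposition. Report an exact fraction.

θ(9) = 13461/800000 rad

Load 1 — uniform load w=7 kN/m over full span:
  θ_1 = -w(L³-6Lx²+4x³)/(24EI) = -7·(12³-6·12·9²+4·9³)/(24·20000) = 693/40000 rad
Load 2 — applied couple M₀=15 kN·m at a=24/5 m (b=L-a=36/5):
  θ_2 = (M₀x²/(2L)-M₀(x-a)+C₁)/EI  [x>a] with C₁=M₀(3b²-L²)/(6L)=12/5 = (15·9²/(2·12)-15·(9-(24/5))+(12/5))/20000 = -399/800000 rad
Superposition: θ = Σ θ_i = 13461/800000 rad ≈ 0.016826 rad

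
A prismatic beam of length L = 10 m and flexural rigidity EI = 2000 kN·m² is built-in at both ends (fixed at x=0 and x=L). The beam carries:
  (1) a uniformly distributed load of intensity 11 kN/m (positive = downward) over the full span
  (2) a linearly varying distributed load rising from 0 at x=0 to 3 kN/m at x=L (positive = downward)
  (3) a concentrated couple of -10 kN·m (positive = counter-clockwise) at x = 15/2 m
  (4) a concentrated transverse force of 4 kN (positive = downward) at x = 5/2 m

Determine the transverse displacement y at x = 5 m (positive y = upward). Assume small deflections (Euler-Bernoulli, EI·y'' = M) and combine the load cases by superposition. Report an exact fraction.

Load 1 — uniform load w=11 kN/m over full span:
  y_1 = -wx²(L-x)²/(24EI) = -11·5²·(10-5)²/(24·2000) = -55/384 m
Load 2 — triangular load w₀=3 kN/m (0→w₀ over full span):
  y_2 = -w₀x²(L-x)²(x+2L)/(120LEI) = -3·5²·(10-5)²·(5+2·10)/(120·10·2000) = -5/256 m
Load 3 — applied couple M₀=-10 kN·m at a=15/2 m (b=L-a=5/2):
  y_3 = (R_Ax³/6 - M_Ax²/2)/EI  [x≤a] with R_A=-9/8, M_A=-25/8 = ((-9/8)·5³/6 - (-25/8)·5²/2)/2000 = 1/128 m
Load 4 — point force P=4 kN at a=5/2 m (b=L-a=15/2):
  y_4 = -Pa²(L-x)²(3bL-(3b+a)(L-x))/(6L³EI)  [x>a] = -4·(5/2)²·(10-5)²·(3·(15/2)·10-(3·(15/2)+(5/2))·(10-5))/(6·10³·2000) = -1/192 m
Superposition: y = Σ y_i = -41/256 m ≈ -0.160156 m

y(5) = -41/256 m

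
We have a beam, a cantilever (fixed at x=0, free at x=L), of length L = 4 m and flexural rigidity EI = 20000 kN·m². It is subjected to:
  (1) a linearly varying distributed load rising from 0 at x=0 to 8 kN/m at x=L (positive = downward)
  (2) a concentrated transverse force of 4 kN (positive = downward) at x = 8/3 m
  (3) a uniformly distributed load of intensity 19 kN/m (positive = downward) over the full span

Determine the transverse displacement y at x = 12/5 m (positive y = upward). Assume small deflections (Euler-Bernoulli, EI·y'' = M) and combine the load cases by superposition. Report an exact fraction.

Load 1 — triangular load w₀=8 kN/m (0→w₀ over full span):
  y_1 = (w₀Lx³/12-w₀L²x²/6-w₀x⁵/(120L))/EI = (8·4·(12/5)³/12-8·4²·(12/5)²/6-8·(12/5)⁵/(120·4))/20000 = -42648/9765625 m
Load 2 — point force P=4 kN at a=8/3 m (b=L-a=4/3):
  y_2 = -Px²(3a-x)/(6EI)  [x≤a] = -4·(12/5)²·(3·(8/3)-(12/5))/(6·20000) = -84/78125 m
Load 3 — uniform load w=19 kN/m over full span:
  y_3 = -wx²(x²-4Lx+6L²)/(24EI) = -19·(12/5)²·((12/5)²-4·4·(12/5)+6·4²)/(24·20000) = -5643/390625 m
Superposition: y = Σ y_i = -194223/9765625 m ≈ -0.019888 m

y(12/5) = -194223/9765625 m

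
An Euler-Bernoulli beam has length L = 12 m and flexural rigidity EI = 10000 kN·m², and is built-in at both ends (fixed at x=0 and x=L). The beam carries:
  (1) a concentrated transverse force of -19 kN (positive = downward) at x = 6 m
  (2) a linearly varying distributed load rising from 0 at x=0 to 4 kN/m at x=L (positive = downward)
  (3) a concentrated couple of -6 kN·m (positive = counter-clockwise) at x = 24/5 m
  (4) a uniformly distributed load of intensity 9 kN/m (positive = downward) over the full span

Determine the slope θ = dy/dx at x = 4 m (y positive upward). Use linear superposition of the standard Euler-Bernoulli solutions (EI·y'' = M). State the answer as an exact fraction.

θ(4) = -9409/1125000 rad

Load 1 — point force P=-19 kN at a=6 m (b=L-a=6):
  θ_1 = -Pb²x(2aL-(3a+b)x)/(2L³EI)  [x≤a] = -(-19)·6²·4·(2·6·12-(3·6+6)·4)/(2·12³·10000) = 19/5000 rad
Load 2 — triangular load w₀=4 kN/m (0→w₀ over full span):
  θ_2 = -w₀(2x(L-x)(L-2x)(x+2L)+x²(L-x)²)/(120LEI) = -4·(2·4·(12-4)·(12-2·4)·(4+2·12)+4²·(12-4)²)/(120·12·10000) = -64/28125 rad
Load 3 — applied couple M₀=-6 kN·m at a=24/5 m (b=L-a=36/5):
  θ_3 = (R_Ax²/2 - M_Ax)/EI  [x≤a] with R_A=-18/25, M_A=-18/25 = ((-18/25)·4²/2 - (-18/25)·4)/10000 = -9/31250 rad
Load 4 — uniform load w=9 kN/m over full span:
  θ_4 = -wx(L-x)(L-2x)/(12EI) = -9·4·(12-4)·(12-2·4)/(12·10000) = -6/625 rad
Superposition: θ = Σ θ_i = -9409/1125000 rad ≈ -0.008364 rad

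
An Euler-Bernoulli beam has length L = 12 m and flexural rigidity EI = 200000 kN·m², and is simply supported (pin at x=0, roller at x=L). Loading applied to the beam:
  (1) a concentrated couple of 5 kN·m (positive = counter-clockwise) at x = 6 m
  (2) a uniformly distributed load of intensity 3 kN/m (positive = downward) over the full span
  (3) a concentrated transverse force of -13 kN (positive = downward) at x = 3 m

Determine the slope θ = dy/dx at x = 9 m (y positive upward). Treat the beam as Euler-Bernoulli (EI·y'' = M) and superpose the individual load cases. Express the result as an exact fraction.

Load 1 — applied couple M₀=5 kN·m at a=6 m (b=L-a=6):
  θ_1 = (M₀x²/(2L)-M₀(x-a)+C₁)/EI  [x>a] with C₁=M₀(3b²-L²)/(6L)=-5/2 = (5·9²/(2·12)-5·(9-6)+(-5/2))/200000 = -1/320000 rad
Load 2 — uniform load w=3 kN/m over full span:
  θ_2 = -w(L³-6Lx²+4x³)/(24EI) = -3·(12³-6·12·9²+4·9³)/(24·200000) = 297/400000 rad
Load 3 — point force P=-13 kN at a=3 m (b=L-a=9):
  θ_3 = -Pa(2L²-6Lx+3x²+a²)/(6LEI)  [x>a] = -(-13)·3·(2·12²-6·12·9+3·9²+3²)/(6·12·200000) = -117/400000 rad
Superposition: θ = Σ θ_i = 143/320000 rad ≈ 0.000447 rad

θ(9) = 143/320000 rad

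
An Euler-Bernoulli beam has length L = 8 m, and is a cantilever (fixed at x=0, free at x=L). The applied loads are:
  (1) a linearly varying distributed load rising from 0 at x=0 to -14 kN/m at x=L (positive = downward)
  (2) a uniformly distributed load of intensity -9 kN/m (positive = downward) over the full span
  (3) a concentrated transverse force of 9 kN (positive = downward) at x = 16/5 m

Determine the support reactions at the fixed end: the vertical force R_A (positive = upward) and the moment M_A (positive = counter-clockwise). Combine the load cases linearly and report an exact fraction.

R_A = -119 kN, M_A = -8368/15 kN·m

Load 1 — triangular load w₀=-14 kN/m (0→w₀ over full span):
  R_A = w₀L/2 = (-14)·8/2 = -56 kN
  M_A = w₀L²/3 = (-14)·8²/3 = -896/3 kN·m
Load 2 — uniform load w=-9 kN/m over full span:
  R_A = wL = (-9)·8 = -72 kN
  M_A = wL²/2 = (-9)·8²/2 = -288 kN·m
Load 3 — point force P=9 kN at a=16/5 m (b=L-a=24/5):
  R_A = P = 9 kN
  M_A = Pa = 9·(16/5) = 144/5 kN·m
Superposition: R_A = -119 kN, M_A = -8368/15 kN·m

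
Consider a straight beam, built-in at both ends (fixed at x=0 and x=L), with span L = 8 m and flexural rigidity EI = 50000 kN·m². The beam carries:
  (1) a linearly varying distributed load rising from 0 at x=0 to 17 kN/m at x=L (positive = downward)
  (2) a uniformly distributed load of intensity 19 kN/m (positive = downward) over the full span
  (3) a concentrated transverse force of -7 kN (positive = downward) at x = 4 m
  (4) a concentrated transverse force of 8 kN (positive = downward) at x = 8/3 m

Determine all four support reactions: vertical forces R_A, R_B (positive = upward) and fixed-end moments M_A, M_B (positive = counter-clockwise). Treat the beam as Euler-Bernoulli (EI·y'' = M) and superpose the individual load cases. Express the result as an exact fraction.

Load 1 — triangular load w₀=17 kN/m (0→w₀ over full span):
  R_A = 3w₀L/20 = 3·17·8/20 = 102/5 kN
  M_A = w₀L²/30 = 17·8²/30 = 544/15 kN·m
  R_B = 7w₀L/20 = 7·17·8/20 = 238/5 kN
  M_B = -w₀L²/20 = -17·8²/20 = -272/5 kN·m
Load 2 — uniform load w=19 kN/m over full span:
  R_A = wL/2 = 19·8/2 = 76 kN
  M_A = wL²/12 = 19·8²/12 = 304/3 kN·m
  R_B = wL/2 = 19·8/2 = 76 kN
  M_B = -wL²/12 = -19·8²/12 = -304/3 kN·m
Load 3 — point force P=-7 kN at a=4 m (b=L-a=4):
  R_A = Pb²(3a+b)/L³ = (-7)·4²·(3·4+4)/8³ = -7/2 kN
  M_A = Pab²/L² = (-7)·4·4²/8² = -7 kN·m
  R_B = Pa²(a+3b)/L³ = (-7)·4²·(4+3·4)/8³ = -7/2 kN
  M_B = -Pa²b/L² = -(-7)·4²·4/8² = 7 kN·m
Load 4 — point force P=8 kN at a=8/3 m (b=L-a=16/3):
  R_A = Pb²(3a+b)/L³ = 8·(16/3)²·(3·(8/3)+(16/3))/8³ = 160/27 kN
  M_A = Pab²/L² = 8·(8/3)·(16/3)²/8² = 256/27 kN·m
  R_B = Pa²(a+3b)/L³ = 8·(8/3)²·((8/3)+3·(16/3))/8³ = 56/27 kN
  M_B = -Pa²b/L² = -8·(8/3)²·(16/3)/8² = -128/27 kN·m
Superposition: R_A = 26683/270 kN, M_A = 18911/135 kN·m, R_B = 32987/270 kN, M_B = -20719/135 kN·m

R_A = 26683/270 kN, M_A = 18911/135 kN·m, R_B = 32987/270 kN, M_B = -20719/135 kN·m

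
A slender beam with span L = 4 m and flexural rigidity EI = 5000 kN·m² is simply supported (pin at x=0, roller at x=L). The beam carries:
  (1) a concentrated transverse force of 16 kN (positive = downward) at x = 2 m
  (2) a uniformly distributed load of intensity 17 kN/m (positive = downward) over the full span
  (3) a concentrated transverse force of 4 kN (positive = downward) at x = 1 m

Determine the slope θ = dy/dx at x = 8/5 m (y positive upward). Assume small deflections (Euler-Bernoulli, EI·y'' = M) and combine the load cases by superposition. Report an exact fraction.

Load 1 — point force P=16 kN at a=2 m (b=L-a=2):
  θ_1 = -Pb(L²-b²-3x²)/(6LEI)  [x≤a] = -16·2·(4²-2²-3·(8/5)²)/(6·4·5000) = -18/15625 rad
Load 2 — uniform load w=17 kN/m over full span:
  θ_2 = -w(L³-6Lx²+4x³)/(24EI) = -17·(4³-6·4·(8/5)²+4·(8/5)³)/(24·5000) = -629/234375 rad
Load 3 — point force P=4 kN at a=1 m (b=L-a=3):
  θ_3 = -Pa(2L²-6Lx+3x²+a²)/(6LEI)  [x>a] = -4·1·(2·4²-6·4·(8/5)+3·(8/5)²+1²)/(6·4·5000) = -19/250000 rad
Superposition: θ = Σ θ_i = -14669/3750000 rad ≈ -0.003912 rad

θ(8/5) = -14669/3750000 rad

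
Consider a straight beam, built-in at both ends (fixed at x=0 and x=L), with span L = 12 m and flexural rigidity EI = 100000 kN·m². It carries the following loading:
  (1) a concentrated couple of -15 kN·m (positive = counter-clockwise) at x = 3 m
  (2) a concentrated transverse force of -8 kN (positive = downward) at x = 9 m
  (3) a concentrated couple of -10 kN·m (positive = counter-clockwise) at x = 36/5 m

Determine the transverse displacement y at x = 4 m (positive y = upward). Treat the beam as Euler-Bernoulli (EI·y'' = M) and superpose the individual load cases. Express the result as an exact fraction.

y(4) = 41/750000 m

Load 1 — applied couple M₀=-15 kN·m at a=3 m (b=L-a=9):
  y_1 = (R_Ax³/6 - M_Ax²/2 - M₀(x-a)²/2)/EI  [x>a] with R_A=-45/32, M_A=45/16 = ((-45/32)·4³/6 - (45/16)·4²/2 - (-15)·(4-3)²/2)/100000 = -3/10000 m
Load 2 — point force P=-8 kN at a=9 m (b=L-a=3):
  y_2 = -Pb²x²(3aL-(3a+b)x)/(6L³EI)  [x≤a] = -(-8)·3²·4²·(3·9·12-(3·9+3)·4)/(6·12³·100000) = 17/75000 m
Load 3 — applied couple M₀=-10 kN·m at a=36/5 m (b=L-a=24/5):
  y_3 = (R_Ax³/6 - M_Ax²/2)/EI  [x≤a] with R_A=-6/5, M_A=-16/5 = ((-6/5)·4³/6 - (-16/5)·4²/2)/100000 = 2/15625 m
Superposition: y = Σ y_i = 41/750000 m ≈ 0.000055 m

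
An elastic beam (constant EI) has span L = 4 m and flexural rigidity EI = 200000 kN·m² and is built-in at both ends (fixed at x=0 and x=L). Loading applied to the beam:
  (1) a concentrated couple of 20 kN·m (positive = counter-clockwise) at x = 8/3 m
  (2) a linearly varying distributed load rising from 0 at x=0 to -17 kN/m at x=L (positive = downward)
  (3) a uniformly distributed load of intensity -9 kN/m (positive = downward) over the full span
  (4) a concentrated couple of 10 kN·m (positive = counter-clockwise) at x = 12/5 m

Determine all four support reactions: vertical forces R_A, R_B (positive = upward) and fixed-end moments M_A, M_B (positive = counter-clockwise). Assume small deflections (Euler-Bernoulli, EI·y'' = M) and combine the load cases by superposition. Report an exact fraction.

Load 1 — applied couple M₀=20 kN·m at a=8/3 m (b=L-a=4/3):
  R_A = 6M₀ab/L³ = 6·20·(8/3)·(4/3)/4³ = 20/3 kN
  M_A = M₀b(2a-b)/L² = 20·(4/3)·(2·(8/3)-(4/3))/4² = 20/3 kN·m
  R_B = -6M₀ab/L³ = -6·20·(8/3)·(4/3)/4³ = -20/3 kN
  M_B = M₀a(2b-a)/L² = 20·(8/3)·(2·(4/3)-(8/3))/4² = 0 kN·m
Load 2 — triangular load w₀=-17 kN/m (0→w₀ over full span):
  R_A = 3w₀L/20 = 3·(-17)·4/20 = -51/5 kN
  M_A = w₀L²/30 = (-17)·4²/30 = -136/15 kN·m
  R_B = 7w₀L/20 = 7·(-17)·4/20 = -119/5 kN
  M_B = -w₀L²/20 = -(-17)·4²/20 = 68/5 kN·m
Load 3 — uniform load w=-9 kN/m over full span:
  R_A = wL/2 = (-9)·4/2 = -18 kN
  M_A = wL²/12 = (-9)·4²/12 = -12 kN·m
  R_B = wL/2 = (-9)·4/2 = -18 kN
  M_B = -wL²/12 = -(-9)·4²/12 = 12 kN·m
Load 4 — applied couple M₀=10 kN·m at a=12/5 m (b=L-a=8/5):
  R_A = 6M₀ab/L³ = 6·10·(12/5)·(8/5)/4³ = 18/5 kN
  M_A = M₀b(2a-b)/L² = 10·(8/5)·(2·(12/5)-(8/5))/4² = 16/5 kN·m
  R_B = -6M₀ab/L³ = -6·10·(12/5)·(8/5)/4³ = -18/5 kN
  M_B = M₀a(2b-a)/L² = 10·(12/5)·(2·(8/5)-(12/5))/4² = 6/5 kN·m
Superposition: R_A = -269/15 kN, M_A = -56/5 kN·m, R_B = -781/15 kN, M_B = 134/5 kN·m

R_A = -269/15 kN, M_A = -56/5 kN·m, R_B = -781/15 kN, M_B = 134/5 kN·m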